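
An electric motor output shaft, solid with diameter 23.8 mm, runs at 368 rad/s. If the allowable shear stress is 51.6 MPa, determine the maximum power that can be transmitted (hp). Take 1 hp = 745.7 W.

J = πd⁴/32 = π(0.0238)⁴/32 = 3.150×10^-8 m⁴.
T_max = τ_allow·J/r = 5.16×10^7 × 3.150×10^-8 / 0.0119 = 136.6 N·m.
ω = 368 rad/s, so P_max = T_max·ω = 5.026×10^4 W.

67.4 hp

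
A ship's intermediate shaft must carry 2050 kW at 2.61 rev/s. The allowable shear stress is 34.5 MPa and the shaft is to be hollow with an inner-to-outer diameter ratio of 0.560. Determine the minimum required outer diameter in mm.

ω = 2π·2.61 = 16.40 rad/s, so T = P/ω = 2050×10³ / 16.40 = 125000 N·m.
For a hollow shaft with d_i/d_o = 0.560: τ_max = 16T/(π d_o³ (1−k⁴)), so d_o = [16T/(π τ_allow (1−k⁴))]^(1/3) = [16·125000/(π·3.45×10^7·0.9017)]^(1/3) = 0.2735 m.

274 mm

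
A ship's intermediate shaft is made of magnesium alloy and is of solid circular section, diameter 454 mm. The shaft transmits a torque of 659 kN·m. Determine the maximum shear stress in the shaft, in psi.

5200 psi

J = πd⁴/32 = π(0.454)⁴/32 = 4.171×10^-3 m⁴.
τ_max = T·r/J = 659000 × 0.227 / 4.171×10^-3 = 3.587×10^7 Pa.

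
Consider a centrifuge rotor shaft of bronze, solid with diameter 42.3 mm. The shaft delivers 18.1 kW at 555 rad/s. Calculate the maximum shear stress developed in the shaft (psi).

ω = 555 rad/s, so T = P/ω = 18.1×10³ / 555.0 = 32.61 N·m.
J = πd⁴/32 = π(0.0423)⁴/32 = 3.143×10^-7 m⁴.
τ_max = T·r/J = 32.61 × 0.0211 / 3.143×10^-7 = 2.194×10^6 Pa.

318 psi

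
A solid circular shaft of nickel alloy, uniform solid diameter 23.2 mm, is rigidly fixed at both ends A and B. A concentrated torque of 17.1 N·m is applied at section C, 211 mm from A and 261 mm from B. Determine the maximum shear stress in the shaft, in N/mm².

With uniform GJ and both ends fixed, compatibility θ_AC = θ_CB gives T_A·a = T_B·b, together with T_A + T_B = T₀.
T_A = T₀·b/(a+b) = 17.10·261/472.0 = 9.456 N·m; T_B = 7.644 N·m.
τ in each portion: τ_AC = 3.86×10^6 Pa, τ_CB = 3.12×10^6 Pa; maximum is in AC.
τ_max = T_AC·r/J = 9.456·0.0116/2.84×10^-8 = 3.857×10^6 Pa.

3.86 N/mm²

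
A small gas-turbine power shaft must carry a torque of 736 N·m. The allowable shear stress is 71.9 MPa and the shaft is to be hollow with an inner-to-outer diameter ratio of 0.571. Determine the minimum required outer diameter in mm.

38.8 mm

For a hollow shaft with d_i/d_o = 0.571: τ_max = 16T/(π d_o³ (1−k⁴)), so d_o = [16T/(π τ_allow (1−k⁴))]^(1/3) = [16·736.0/(π·7.19×10^7·0.8937)]^(1/3) = 0.03878 m.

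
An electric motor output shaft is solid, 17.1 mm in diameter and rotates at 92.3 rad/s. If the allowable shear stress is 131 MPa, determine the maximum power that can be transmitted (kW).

J = πd⁴/32 = π(0.0171)⁴/32 = 8.394×10^-9 m⁴.
T_max = τ_allow·J/r = 1.31×10^8 × 8.394×10^-9 / 0.00855 = 128.6 N·m.
ω = 92.3 rad/s, so P_max = T_max·ω = 1.187×10^4 W.

11.9 kW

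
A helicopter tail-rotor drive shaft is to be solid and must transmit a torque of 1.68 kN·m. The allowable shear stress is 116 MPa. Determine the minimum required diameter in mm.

41.9 mm

For a solid shaft τ_max = 16T/(πd³), so d = (16T/(π τ_allow))^(1/3) = (16·1680/(π·1.16×10^8))^(1/3) = 0.04194 m.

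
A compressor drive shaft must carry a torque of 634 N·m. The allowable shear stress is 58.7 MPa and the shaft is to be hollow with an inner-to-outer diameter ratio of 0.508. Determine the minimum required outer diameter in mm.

For a hollow shaft with d_i/d_o = 0.508: τ_max = 16T/(π d_o³ (1−k⁴)), so d_o = [16T/(π τ_allow (1−k⁴))]^(1/3) = [16·634.0/(π·5.87×10^7·0.9334)]^(1/3) = 0.03892 m.

38.9 mm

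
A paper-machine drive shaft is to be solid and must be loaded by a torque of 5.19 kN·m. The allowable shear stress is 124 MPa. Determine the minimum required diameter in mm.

59.7 mm

For a solid shaft τ_max = 16T/(πd³), so d = (16T/(π τ_allow))^(1/3) = (16·5190/(π·1.24×10^8))^(1/3) = 0.05974 m.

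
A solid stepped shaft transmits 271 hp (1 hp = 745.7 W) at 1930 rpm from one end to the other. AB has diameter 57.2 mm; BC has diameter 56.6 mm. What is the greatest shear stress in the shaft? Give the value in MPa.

28.1 MPa

ω = 2π·1930/60 = 202.1 rad/s, so T = P/ω = 271×745.7 / 202.1 = 999.9 N·m.
Under the same torque, τ_max = 16T/(πd³) is largest where d is smallest — segment BC (d = 56.6 mm).
τ_max = 16·999.9/(π·(0.0566)³) = 2.808×10^7 Pa.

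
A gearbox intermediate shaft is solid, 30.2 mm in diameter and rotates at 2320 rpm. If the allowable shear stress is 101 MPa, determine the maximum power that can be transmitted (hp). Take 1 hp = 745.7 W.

178 hp

J = πd⁴/32 = π(0.0302)⁴/32 = 8.166×10^-8 m⁴.
T_max = τ_allow·J/r = 1.01×10^8 × 8.166×10^-8 / 0.0151 = 546.2 N·m.
ω = 2π·2320/60 = 242.9 rad/s, so P_max = T_max·ω = 1.327×10^5 W.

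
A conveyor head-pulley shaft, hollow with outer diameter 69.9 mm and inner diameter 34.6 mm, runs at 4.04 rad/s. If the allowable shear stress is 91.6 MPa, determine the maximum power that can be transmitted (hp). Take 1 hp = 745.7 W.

31.3 hp

J = π(d_o⁴ − d_i⁴)/32 = π(0.0699⁴ − 0.0346⁴)/32 = 2.203×10^-6 m⁴.
T_max = τ_allow·J/r = 9.16×10^7 × 2.203×10^-6 / 0.0350 = 5774 N·m.
ω = 4.04 rad/s, so P_max = T_max·ω = 2.333×10^4 W.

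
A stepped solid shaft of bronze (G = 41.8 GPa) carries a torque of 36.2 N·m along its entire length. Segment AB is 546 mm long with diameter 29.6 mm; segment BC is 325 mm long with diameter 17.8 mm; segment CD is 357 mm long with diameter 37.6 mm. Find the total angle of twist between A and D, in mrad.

J_AB = π(0.0296)⁴/32 = 7.54×10^-8 m⁴; J_BC = π(0.0178)⁴/32 = 9.86×10^-9 m⁴; J_CD = π(0.0376)⁴/32 = 1.96×10^-7 m⁴.
θ = (T/G)·Σ L_i/J_i = (36.20/41.8×10⁹)·(0.546/7.54×10^-8 + 0.325/9.86×10^-9 + 0.357/1.96×10^-7) = 0.03641 rad.

36.4 mrad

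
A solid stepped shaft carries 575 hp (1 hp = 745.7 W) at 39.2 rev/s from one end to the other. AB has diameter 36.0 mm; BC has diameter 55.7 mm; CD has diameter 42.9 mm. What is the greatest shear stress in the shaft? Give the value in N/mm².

190 N/mm²

ω = 2π·39.2 = 246.3 rad/s, so T = P/ω = 575×745.7 / 246.3 = 1741 N·m.
Under the same torque, τ_max = 16T/(πd³) is largest where d is smallest — segment AB (d = 36.0 mm).
τ_max = 16·1741/(π·(0.0360)³) = 1.900×10^8 Pa.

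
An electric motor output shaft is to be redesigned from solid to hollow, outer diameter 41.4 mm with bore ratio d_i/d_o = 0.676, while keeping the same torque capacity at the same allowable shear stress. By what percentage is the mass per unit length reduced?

Equal τ_max and T ⇒ the solid shaft needs d_s³ = d_o³(1−k⁴), so d_s = 41.4·(1−0.676⁴)^(1/3) = 38.29 mm.
Area ratio A_h/A_s = d_o²(1−k²)/d_s² = (1−k²)/(1−k⁴)^(2/3) = 0.6348.
Mass saving = 1 − 0.6348 = 36.5 %.

36.5 %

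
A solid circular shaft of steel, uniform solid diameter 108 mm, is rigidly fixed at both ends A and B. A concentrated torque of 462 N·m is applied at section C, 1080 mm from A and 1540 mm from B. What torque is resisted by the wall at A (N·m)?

272 N·m

With uniform GJ and both ends fixed, compatibility θ_AC = θ_CB gives T_A·a = T_B·b, together with T_A + T_B = T₀.
T_A = T₀·b/(a+b) = 462.0·1540/2620 = 271.6 N·m; T_B = 190.4 N·m.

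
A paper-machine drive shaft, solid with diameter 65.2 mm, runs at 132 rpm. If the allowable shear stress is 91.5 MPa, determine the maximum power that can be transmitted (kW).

J = πd⁴/32 = π(0.0652)⁴/32 = 1.774×10^-6 m⁴.
T_max = τ_allow·J/r = 9.15×10^7 × 1.774×10^-6 / 0.0326 = 4980 N·m.
ω = 2π·132/60 = 13.82 rad/s, so P_max = T_max·ω = 6.883×10^4 W.

68.8 kW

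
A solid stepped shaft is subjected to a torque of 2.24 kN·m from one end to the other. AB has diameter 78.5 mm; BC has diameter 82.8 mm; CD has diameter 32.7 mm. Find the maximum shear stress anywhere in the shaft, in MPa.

Under the same torque, τ_max = 16T/(πd³) is largest where d is smallest — segment CD (d = 32.7 mm).
τ_max = 16·2240/(π·(0.0327)³) = 3.263×10^8 Pa.

326 MPa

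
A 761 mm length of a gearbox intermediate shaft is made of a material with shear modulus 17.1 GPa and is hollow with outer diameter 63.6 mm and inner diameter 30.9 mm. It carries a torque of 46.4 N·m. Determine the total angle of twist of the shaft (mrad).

J = π(d_o⁴ − d_i⁴)/32 = π(0.0636⁴ − 0.0309⁴)/32 = 1.517×10^-6 m⁴.
θ = T·L/(G·J) = 46.40 × 0.761 / (17.1×10⁹ × 1.517×10^-6) = 1.361×10^-3 rad.

1.36 mrad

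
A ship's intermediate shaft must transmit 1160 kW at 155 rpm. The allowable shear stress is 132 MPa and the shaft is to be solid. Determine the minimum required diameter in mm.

ω = 2π·155/60 = 16.23 rad/s, so T = P/ω = 1160×10³ / 16.23 = 71470 N·m.
For a solid shaft τ_max = 16T/(πd³), so d = (16T/(π τ_allow))^(1/3) = (16·71470/(π·1.32×10^8))^(1/3) = 0.1402 m.

140 mm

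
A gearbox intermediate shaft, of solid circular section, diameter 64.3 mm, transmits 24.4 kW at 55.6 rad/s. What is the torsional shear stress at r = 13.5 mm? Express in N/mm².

3.53 N/mm²

ω = 55.6 rad/s, so T = P/ω = 24.4×10³ / 55.60 = 438.8 N·m.
J = πd⁴/32 = π(0.0643)⁴/32 = 1.678×10^-6 m⁴.
Shear stress varies linearly with radius: τ = T·r/J = 438.8 × 0.0135 / 1.678×10^-6 = 3.530×10^6 Pa.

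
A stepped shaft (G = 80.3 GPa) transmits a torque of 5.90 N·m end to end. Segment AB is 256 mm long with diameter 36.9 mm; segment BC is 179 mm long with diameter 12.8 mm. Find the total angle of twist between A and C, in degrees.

0.292°

J_AB = π(0.0369)⁴/32 = 1.82×10^-7 m⁴; J_BC = π(0.0128)⁴/32 = 2.64×10^-9 m⁴.
θ = (T/G)·Σ L_i/J_i = (5.900/80.3×10⁹)·(0.256/1.82×10^-7 + 0.179/2.64×10^-9) = 5.094×10^-3 rad.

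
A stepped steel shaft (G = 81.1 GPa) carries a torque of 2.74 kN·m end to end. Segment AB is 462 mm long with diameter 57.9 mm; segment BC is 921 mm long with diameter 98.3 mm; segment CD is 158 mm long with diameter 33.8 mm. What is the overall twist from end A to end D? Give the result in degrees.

J_AB = π(0.0579)⁴/32 = 1.10×10^-6 m⁴; J_BC = π(0.0983)⁴/32 = 9.17×10^-6 m⁴; J_CD = π(0.0338)⁴/32 = 1.28×10^-7 m⁴.
θ = (T/G)·Σ L_i/J_i = (2740/81.1×10⁹)·(0.462/1.10×10^-6 + 0.921/9.17×10^-6 + 0.158/1.28×10^-7) = 0.05920 rad.

3.39°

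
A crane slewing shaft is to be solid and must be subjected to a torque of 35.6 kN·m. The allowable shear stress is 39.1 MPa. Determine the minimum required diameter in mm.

167 mm

For a solid shaft τ_max = 16T/(πd³), so d = (16T/(π τ_allow))^(1/3) = (16·35600/(π·3.91×10^7))^(1/3) = 0.1668 m.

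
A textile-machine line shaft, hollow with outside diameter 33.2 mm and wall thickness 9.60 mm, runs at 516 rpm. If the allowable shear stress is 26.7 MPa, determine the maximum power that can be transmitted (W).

J = π(d_o⁴ − d_i⁴)/32 = π(0.0332⁴ − 0.0140⁴)/32 = 1.155×10^-7 m⁴.
T_max = τ_allow·J/r = 2.67×10^7 × 1.155×10^-7 / 0.0166 = 185.8 N·m.
ω = 2π·516/60 = 54.04 rad/s, so P_max = T_max·ω = 1.004×10^4 W.

10000 W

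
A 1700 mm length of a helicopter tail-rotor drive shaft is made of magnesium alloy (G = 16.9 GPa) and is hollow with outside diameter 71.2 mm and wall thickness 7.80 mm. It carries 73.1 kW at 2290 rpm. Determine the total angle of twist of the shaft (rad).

0.0193 rad

ω = 2π·2290/60 = 239.8 rad/s, so T = P/ω = 73.1×10³ / 239.8 = 304.8 N·m.
J = π(d_o⁴ − d_i⁴)/32 = π(0.0712⁴ − 0.0556⁴)/32 = 1.585×10^-6 m⁴.
θ = T·L/(G·J) = 304.8 × 1.70 / (16.9×10⁹ × 1.585×10^-6) = 0.01935 rad.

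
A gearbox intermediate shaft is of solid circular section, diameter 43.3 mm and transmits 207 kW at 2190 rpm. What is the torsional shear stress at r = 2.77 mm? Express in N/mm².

ω = 2π·2190/60 = 229.3 rad/s, so T = P/ω = 207×10³ / 229.3 = 902.6 N·m.
J = πd⁴/32 = π(0.0433)⁴/32 = 3.451×10^-7 m⁴.
Shear stress varies linearly with radius: τ = T·r/J = 902.6 × 0.00277 / 3.451×10^-7 = 7.245×10^6 Pa.

7.24 N/mm²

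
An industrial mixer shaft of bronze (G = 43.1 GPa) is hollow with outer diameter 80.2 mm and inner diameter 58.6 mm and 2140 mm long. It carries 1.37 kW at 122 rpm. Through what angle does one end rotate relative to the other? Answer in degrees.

0.105°

ω = 2π·122/60 = 12.78 rad/s, so T = P/ω = 1.37×10³ / 12.78 = 107.2 N·m.
J = π(d_o⁴ − d_i⁴)/32 = π(0.0802⁴ − 0.0586⁴)/32 = 2.904×10^-6 m⁴.
θ = T·L/(G·J) = 107.2 × 2.14 / (43.1×10⁹ × 2.904×10^-6) = 1.834×10^-3 rad.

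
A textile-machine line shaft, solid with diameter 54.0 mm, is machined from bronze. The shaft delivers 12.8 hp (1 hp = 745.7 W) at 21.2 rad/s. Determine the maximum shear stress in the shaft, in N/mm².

ω = 21.2 rad/s, so T = P/ω = 12.8×745.7 / 21.20 = 450.2 N·m.
J = πd⁴/32 = π(0.0540)⁴/32 = 8.348×10^-7 m⁴.
τ_max = T·r/J = 450.2 × 0.0270 / 8.348×10^-7 = 1.456×10^7 Pa.

14.6 N/mm²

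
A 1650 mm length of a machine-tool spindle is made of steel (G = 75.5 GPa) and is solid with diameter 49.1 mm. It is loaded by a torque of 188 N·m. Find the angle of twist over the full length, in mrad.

7.20 mrad

J = πd⁴/32 = π(0.0491)⁴/32 = 5.706×10^-7 m⁴.
θ = T·L/(G·J) = 188.0 × 1.65 / (75.5×10⁹ × 5.706×10^-7) = 7.201×10^-3 rad.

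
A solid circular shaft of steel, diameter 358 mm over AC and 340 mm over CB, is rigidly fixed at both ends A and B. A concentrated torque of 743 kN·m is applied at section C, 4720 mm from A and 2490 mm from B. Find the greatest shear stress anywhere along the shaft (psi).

Compatibility: T_A·a/J_AC = T_B·b/J_CB with T_A + T_B = T₀.
J_AC = 1.61×10^-3 m⁴, J_CB = 1.31×10^-3 m⁴, so T_A = T₀·(J_AC/a)/((J_AC/a)+(J_CB/b)) = 292300 N·m, T_B = 450700 N·m.
τ in each portion: τ_AC = 3.24×10^7 Pa, τ_CB = 5.84×10^7 Pa; maximum is in CB.
τ_max = T_CB·r/J = 450700·0.170/1.31×10^-3 = 5.840×10^7 Pa.

8470 psi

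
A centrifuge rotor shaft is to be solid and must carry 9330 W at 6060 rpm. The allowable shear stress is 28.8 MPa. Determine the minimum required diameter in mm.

ω = 2π·6060/60 = 634.6 rad/s, so T = P/ω = 9330 / 634.6 = 14.70 N·m.
For a solid shaft τ_max = 16T/(πd³), so d = (16T/(π τ_allow))^(1/3) = (16·14.70/(π·2.88×10^7))^(1/3) = 0.01375 m.

13.8 mm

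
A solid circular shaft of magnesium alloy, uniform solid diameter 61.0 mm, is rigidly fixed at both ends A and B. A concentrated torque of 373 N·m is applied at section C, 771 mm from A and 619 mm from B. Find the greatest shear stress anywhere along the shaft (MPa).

With uniform GJ and both ends fixed, compatibility θ_AC = θ_CB gives T_A·a = T_B·b, together with T_A + T_B = T₀.
T_A = T₀·b/(a+b) = 373.0·619/1390 = 166.1 N·m; T_B = 206.9 N·m.
τ in each portion: τ_AC = 3.73×10^6 Pa, τ_CB = 4.64×10^6 Pa; maximum is in CB.
τ_max = T_CB·r/J = 206.9·0.0305/1.36×10^-6 = 4.642×10^6 Pa.

4.64 MPa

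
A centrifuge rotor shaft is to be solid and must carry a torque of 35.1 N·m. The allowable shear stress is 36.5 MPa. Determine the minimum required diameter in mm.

For a solid shaft τ_max = 16T/(πd³), so d = (16T/(π τ_allow))^(1/3) = (16·35.10/(π·3.65×10^7))^(1/3) = 0.01698 m.

17.0 mm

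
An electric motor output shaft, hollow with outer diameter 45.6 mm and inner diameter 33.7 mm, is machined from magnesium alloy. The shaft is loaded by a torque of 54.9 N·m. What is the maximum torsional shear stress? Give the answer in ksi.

0.610 ksi

J = π(d_o⁴ − d_i⁴)/32 = π(0.0456⁴ − 0.0337⁴)/32 = 2.979×10^-7 m⁴.
τ_max = T·r/J = 54.90 × 0.0228 / 2.979×10^-7 = 4.202×10^6 Pa.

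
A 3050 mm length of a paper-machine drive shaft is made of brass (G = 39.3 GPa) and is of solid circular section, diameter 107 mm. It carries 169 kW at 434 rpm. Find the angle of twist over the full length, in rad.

ω = 2π·434/60 = 45.45 rad/s, so T = P/ω = 169×10³ / 45.45 = 3719 N·m.
J = πd⁴/32 = π(0.107)⁴/32 = 1.287×10^-5 m⁴.
θ = T·L/(G·J) = 3719 × 3.05 / (39.3×10⁹ × 1.287×10^-5) = 0.02243 rad.

0.0224 rad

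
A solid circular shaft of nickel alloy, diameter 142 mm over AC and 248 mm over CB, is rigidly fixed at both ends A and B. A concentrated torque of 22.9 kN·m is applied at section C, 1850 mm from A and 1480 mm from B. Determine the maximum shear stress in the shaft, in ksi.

Compatibility: T_A·a/J_AC = T_B·b/J_CB with T_A + T_B = T₀.
J_AC = 3.99×10^-5 m⁴, J_CB = 3.71×10^-4 m⁴, so T_A = T₀·(J_AC/a)/((J_AC/a)+(J_CB/b)) = 1813 N·m, T_B = 21090 N·m.
τ in each portion: τ_AC = 3.23×10^6 Pa, τ_CB = 7.04×10^6 Pa; maximum is in CB.
τ_max = T_CB·r/J = 21090·0.124/3.71×10^-4 = 7.041×10^6 Pa.

1.02 ksi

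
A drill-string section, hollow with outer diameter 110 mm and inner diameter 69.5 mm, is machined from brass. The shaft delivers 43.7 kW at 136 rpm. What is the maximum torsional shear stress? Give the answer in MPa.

14.0 MPa

ω = 2π·136/60 = 14.24 rad/s, so T = P/ω = 43.7×10³ / 14.24 = 3068 N·m.
J = π(d_o⁴ − d_i⁴)/32 = π(0.110⁴ − 0.0695⁴)/32 = 1.208×10^-5 m⁴.
τ_max = T·r/J = 3068 × 0.0550 / 1.208×10^-5 = 1.397×10^7 Pa.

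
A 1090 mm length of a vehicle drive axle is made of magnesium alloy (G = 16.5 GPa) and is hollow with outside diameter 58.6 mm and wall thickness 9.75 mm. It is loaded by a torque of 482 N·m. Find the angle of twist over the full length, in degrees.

1.97°

J = π(d_o⁴ − d_i⁴)/32 = π(0.0586⁴ − 0.0391⁴)/32 = 9.282×10^-7 m⁴.
θ = T·L/(G·J) = 482.0 × 1.09 / (16.5×10⁹ × 9.282×10^-7) = 0.03430 rad.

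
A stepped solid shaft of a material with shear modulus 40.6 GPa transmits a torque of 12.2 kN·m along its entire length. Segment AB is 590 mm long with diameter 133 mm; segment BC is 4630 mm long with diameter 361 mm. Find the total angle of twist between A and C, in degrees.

0.378°

J_AB = π(0.133)⁴/32 = 3.07×10^-5 m⁴; J_BC = π(0.361)⁴/32 = 1.67×10^-3 m⁴.
θ = (T/G)·Σ L_i/J_i = (12200/40.6×10⁹)·(0.590/3.07×10^-5 + 4.63/1.67×10^-3) = 6.606×10^-3 rad.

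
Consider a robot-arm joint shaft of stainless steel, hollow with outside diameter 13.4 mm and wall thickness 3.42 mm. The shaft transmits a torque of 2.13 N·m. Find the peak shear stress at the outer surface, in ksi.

0.694 ksi

J = π(d_o⁴ − d_i⁴)/32 = π(0.0134⁴ − 0.00656⁴)/32 = 2.984×10^-9 m⁴.
τ_max = T·r/J = 2.130 × 0.00670 / 2.984×10^-9 = 4.783×10^6 Pa.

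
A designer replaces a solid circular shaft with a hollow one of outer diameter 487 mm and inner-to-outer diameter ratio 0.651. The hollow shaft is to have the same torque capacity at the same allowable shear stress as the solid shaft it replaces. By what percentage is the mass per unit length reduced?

Equal τ_max and T ⇒ the solid shaft needs d_s³ = d_o³(1−k⁴), so d_s = 487·(1−0.651⁴)^(1/3) = 455.9 mm.
Area ratio A_h/A_s = d_o²(1−k²)/d_s² = (1−k²)/(1−k⁴)^(2/3) = 0.6575.
Mass saving = 1 − 0.6575 = 34.3 %.

34.3 %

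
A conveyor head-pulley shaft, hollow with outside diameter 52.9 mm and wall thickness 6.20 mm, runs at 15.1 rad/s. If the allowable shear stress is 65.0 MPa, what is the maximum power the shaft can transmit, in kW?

J = π(d_o⁴ − d_i⁴)/32 = π(0.0529⁴ − 0.0405⁴)/32 = 5.047×10^-7 m⁴.
T_max = τ_allow·J/r = 6.50×10^7 × 5.047×10^-7 / 0.0264 = 1240 N·m.
ω = 15.1 rad/s, so P_max = T_max·ω = 1.873×10^4 W.

18.7 kW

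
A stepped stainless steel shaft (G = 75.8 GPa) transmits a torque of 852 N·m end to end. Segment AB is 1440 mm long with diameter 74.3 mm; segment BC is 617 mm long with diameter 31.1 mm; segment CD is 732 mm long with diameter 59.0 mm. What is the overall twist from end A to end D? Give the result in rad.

J_AB = π(0.0743)⁴/32 = 2.99×10^-6 m⁴; J_BC = π(0.0311)⁴/32 = 9.18×10^-8 m⁴; J_CD = π(0.0590)⁴/32 = 1.19×10^-6 m⁴.
θ = (T/G)·Σ L_i/J_i = (852.0/75.8×10⁹)·(1.44/2.99×10^-6 + 0.617/9.18×10^-8 + 0.732/1.19×10^-6) = 0.08784 rad.

0.0878 rad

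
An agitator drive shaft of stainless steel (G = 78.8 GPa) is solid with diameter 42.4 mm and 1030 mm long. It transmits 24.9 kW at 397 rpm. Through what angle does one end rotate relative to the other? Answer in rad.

ω = 2π·397/60 = 41.57 rad/s, so T = P/ω = 24.9×10³ / 41.57 = 598.9 N·m.
J = πd⁴/32 = π(0.0424)⁴/32 = 3.173×10^-7 m⁴.
θ = T·L/(G·J) = 598.9 × 1.03 / (78.8×10⁹ × 3.173×10^-7) = 0.02467 rad.

0.0247 rad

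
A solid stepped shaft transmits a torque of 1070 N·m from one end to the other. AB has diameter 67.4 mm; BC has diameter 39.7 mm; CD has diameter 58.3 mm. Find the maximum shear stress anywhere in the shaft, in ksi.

Under the same torque, τ_max = 16T/(πd³) is largest where d is smallest — segment BC (d = 39.7 mm).
τ_max = 16·1070/(π·(0.0397)³) = 8.709×10^7 Pa.

12.6 ksi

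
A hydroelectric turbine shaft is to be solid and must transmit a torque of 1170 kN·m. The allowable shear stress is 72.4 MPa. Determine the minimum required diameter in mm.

435 mm

For a solid shaft τ_max = 16T/(πd³), so d = (16T/(π τ_allow))^(1/3) = (16·1.170e6/(π·7.24×10^7))^(1/3) = 0.4350 m.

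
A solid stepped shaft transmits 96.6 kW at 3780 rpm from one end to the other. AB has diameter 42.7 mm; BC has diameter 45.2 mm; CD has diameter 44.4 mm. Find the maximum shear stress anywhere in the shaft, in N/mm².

ω = 2π·3780/60 = 395.8 rad/s, so T = P/ω = 96.6×10³ / 395.8 = 244.0 N·m.
Under the same torque, τ_max = 16T/(πd³) is largest where d is smallest — segment AB (d = 42.7 mm).
τ_max = 16·244.0/(π·(0.0427)³) = 1.596×10^7 Pa.

16.0 N/mm²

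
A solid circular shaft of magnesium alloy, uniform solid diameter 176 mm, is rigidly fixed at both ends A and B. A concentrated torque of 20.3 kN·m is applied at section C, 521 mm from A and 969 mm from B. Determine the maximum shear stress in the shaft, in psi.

1790 psi

With uniform GJ and both ends fixed, compatibility θ_AC = θ_CB gives T_A·a = T_B·b, together with T_A + T_B = T₀.
T_A = T₀·b/(a+b) = 20300·969/1490 = 13200 N·m; T_B = 7098 N·m.
τ in each portion: τ_AC = 1.23×10^7 Pa, τ_CB = 6.63×10^6 Pa; maximum is in AC.
τ_max = T_AC·r/J = 13200·0.0880/9.42×10^-5 = 1.233×10^7 Pa.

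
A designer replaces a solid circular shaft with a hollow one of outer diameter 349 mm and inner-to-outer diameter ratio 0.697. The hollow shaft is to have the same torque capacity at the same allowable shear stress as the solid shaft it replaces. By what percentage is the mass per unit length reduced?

Equal τ_max and T ⇒ the solid shaft needs d_s³ = d_o³(1−k⁴), so d_s = 349·(1−0.697⁴)^(1/3) = 319.0 mm.
Area ratio A_h/A_s = d_o²(1−k²)/d_s² = (1−k²)/(1−k⁴)^(2/3) = 0.6153.
Mass saving = 1 − 0.6153 = 38.5 %.

38.5 %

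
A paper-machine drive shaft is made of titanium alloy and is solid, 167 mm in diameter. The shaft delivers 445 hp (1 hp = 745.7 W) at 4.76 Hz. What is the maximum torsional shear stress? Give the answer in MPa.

12.1 MPa

ω = 2π·4.76 = 29.91 rad/s, so T = P/ω = 445×745.7 / 29.91 = 11100 N·m.
J = πd⁴/32 = π(0.167)⁴/32 = 7.636×10^-5 m⁴.
τ_max = T·r/J = 11100 × 0.0835 / 7.636×10^-5 = 1.213×10^7 Pa.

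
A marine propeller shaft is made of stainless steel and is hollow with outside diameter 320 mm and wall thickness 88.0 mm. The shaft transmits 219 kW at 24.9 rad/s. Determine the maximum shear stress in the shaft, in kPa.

1430 kPa

ω = 24.9 rad/s, so T = P/ω = 219×10³ / 24.90 = 8795 N·m.
J = π(d_o⁴ − d_i⁴)/32 = π(0.320⁴ − 0.144⁴)/32 = 9.872×10^-4 m⁴.
τ_max = T·r/J = 8795 × 0.160 / 9.872×10^-4 = 1.425×10^6 Pa.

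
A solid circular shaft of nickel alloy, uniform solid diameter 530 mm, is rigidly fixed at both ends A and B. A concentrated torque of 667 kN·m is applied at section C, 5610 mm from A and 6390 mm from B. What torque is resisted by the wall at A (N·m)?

With uniform GJ and both ends fixed, compatibility θ_AC = θ_CB gives T_A·a = T_B·b, together with T_A + T_B = T₀.
T_A = T₀·b/(a+b) = 667000·6390/12000 = 355200 N·m; T_B = 311800 N·m.

355000 N·m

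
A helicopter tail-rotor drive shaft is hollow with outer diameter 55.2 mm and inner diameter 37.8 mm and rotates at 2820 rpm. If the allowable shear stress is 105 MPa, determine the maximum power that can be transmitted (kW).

J = π(d_o⁴ − d_i⁴)/32 = π(0.0552⁴ − 0.0378⁴)/32 = 7.111×10^-7 m⁴.
T_max = τ_allow·J/r = 1.05×10^8 × 7.111×10^-7 / 0.0276 = 2705 N·m.
ω = 2π·2820/60 = 295.3 rad/s, so P_max = T_max·ω = 7.989×10^5 W.

799 kW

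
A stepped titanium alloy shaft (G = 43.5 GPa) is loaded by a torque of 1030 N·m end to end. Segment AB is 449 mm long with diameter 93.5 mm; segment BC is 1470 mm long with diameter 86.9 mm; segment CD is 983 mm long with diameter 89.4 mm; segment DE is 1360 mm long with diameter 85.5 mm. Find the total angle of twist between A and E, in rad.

J_AB = π(0.0935)⁴/32 = 7.50×10^-6 m⁴; J_BC = π(0.0869)⁴/32 = 5.60×10^-6 m⁴; J_CD = π(0.0894)⁴/32 = 6.27×10^-6 m⁴; J_DE = π(0.0855)⁴/32 = 5.25×10^-6 m⁴.
θ = (T/G)·Σ L_i/J_i = (1030/43.5×10⁹)·(0.449/7.50×10^-6 + 1.47/5.60×10^-6 + 0.983/6.27×10^-6 + 1.36/5.25×10^-6) = 0.01748 rad.

0.0175 rad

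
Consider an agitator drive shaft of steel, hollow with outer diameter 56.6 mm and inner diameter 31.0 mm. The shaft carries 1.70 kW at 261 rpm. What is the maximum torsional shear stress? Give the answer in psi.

278 psi

ω = 2π·261/60 = 27.33 rad/s, so T = P/ω = 1.70×10³ / 27.33 = 62.20 N·m.
J = π(d_o⁴ − d_i⁴)/32 = π(0.0566⁴ − 0.0310⁴)/32 = 9.169×10^-7 m⁴.
τ_max = T·r/J = 62.20 × 0.0283 / 9.169×10^-7 = 1.920×10^6 Pa.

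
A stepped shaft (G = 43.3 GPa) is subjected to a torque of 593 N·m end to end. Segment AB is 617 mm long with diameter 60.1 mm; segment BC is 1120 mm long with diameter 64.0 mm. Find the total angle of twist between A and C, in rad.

0.0159 rad

J_AB = π(0.0601)⁴/32 = 1.28×10^-6 m⁴; J_BC = π(0.0640)⁴/32 = 1.65×10^-6 m⁴.
θ = (T/G)·Σ L_i/J_i = (593.0/43.3×10⁹)·(0.617/1.28×10^-6 + 1.12/1.65×10^-6) = 0.01591 rad.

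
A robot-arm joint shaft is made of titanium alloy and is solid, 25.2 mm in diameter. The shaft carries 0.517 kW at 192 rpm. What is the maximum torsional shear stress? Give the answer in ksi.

ω = 2π·192/60 = 20.11 rad/s, so T = P/ω = 0.517×10³ / 20.11 = 25.71 N·m.
J = πd⁴/32 = π(0.0252)⁴/32 = 3.959×10^-8 m⁴.
τ_max = T·r/J = 25.71 × 0.0126 / 3.959×10^-8 = 8.183×10^6 Pa.

1.19 ksi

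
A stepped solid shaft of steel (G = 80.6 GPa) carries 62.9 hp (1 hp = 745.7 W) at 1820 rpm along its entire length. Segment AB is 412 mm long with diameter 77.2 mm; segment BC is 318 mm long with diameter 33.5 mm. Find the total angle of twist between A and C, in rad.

0.00821 rad

ω = 2π·1820/60 = 190.6 rad/s, so T = P/ω = 62.9×745.7 / 190.6 = 246.1 N·m.
J_AB = π(0.0772)⁴/32 = 3.49×10^-6 m⁴; J_BC = π(0.0335)⁴/32 = 1.24×10^-7 m⁴.
θ = (T/G)·Σ L_i/J_i = (246.1/80.6×10⁹)·(0.412/3.49×10^-6 + 0.318/1.24×10^-7) = 8.214×10^-3 rad.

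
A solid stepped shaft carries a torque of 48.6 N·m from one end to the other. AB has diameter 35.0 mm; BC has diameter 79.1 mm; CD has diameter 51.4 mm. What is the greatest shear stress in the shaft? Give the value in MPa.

5.77 MPa

Under the same torque, τ_max = 16T/(πd³) is largest where d is smallest — segment AB (d = 35.0 mm).
τ_max = 16·48.60/(π·(0.0350)³) = 5.773×10^6 Pa.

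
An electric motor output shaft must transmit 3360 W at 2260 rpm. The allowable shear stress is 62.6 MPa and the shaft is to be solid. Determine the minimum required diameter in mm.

10.5 mm

ω = 2π·2260/60 = 236.7 rad/s, so T = P/ω = 3360 / 236.7 = 14.20 N·m.
For a solid shaft τ_max = 16T/(πd³), so d = (16T/(π τ_allow))^(1/3) = (16·14.20/(π·6.26×10^7))^(1/3) = 0.01049 m.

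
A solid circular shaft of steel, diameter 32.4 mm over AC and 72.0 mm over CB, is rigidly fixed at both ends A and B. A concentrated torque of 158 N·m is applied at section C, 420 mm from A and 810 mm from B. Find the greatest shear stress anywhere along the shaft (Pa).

Compatibility: T_A·a/J_AC = T_B·b/J_CB with T_A + T_B = T₀.
J_AC = 1.08×10^-7 m⁴, J_CB = 2.64×10^-6 m⁴, so T_A = T₀·(J_AC/a)/((J_AC/a)+(J_CB/b)) = 11.58 N·m, T_B = 146.4 N·m.
τ in each portion: τ_AC = 1.73×10^6 Pa, τ_CB = 2.00×10^6 Pa; maximum is in CB.
τ_max = T_CB·r/J = 146.4·0.0360/2.64×10^-6 = 1.998×10^6 Pa.

2.00e6 Pa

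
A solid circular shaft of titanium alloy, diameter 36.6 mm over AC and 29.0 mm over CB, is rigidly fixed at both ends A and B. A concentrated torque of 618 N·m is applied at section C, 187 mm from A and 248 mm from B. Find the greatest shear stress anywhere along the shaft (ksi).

Compatibility: T_A·a/J_AC = T_B·b/J_CB with T_A + T_B = T₀.
J_AC = 1.76×10^-7 m⁴, J_CB = 6.94×10^-8 m⁴, so T_A = T₀·(J_AC/a)/((J_AC/a)+(J_CB/b)) = 476.4 N·m, T_B = 141.6 N·m.
τ in each portion: τ_AC = 4.95×10^7 Pa, τ_CB = 2.96×10^7 Pa; maximum is in AC.
τ_max = T_AC·r/J = 476.4·0.0183/1.76×10^-7 = 4.949×10^7 Pa.

7.18 ksi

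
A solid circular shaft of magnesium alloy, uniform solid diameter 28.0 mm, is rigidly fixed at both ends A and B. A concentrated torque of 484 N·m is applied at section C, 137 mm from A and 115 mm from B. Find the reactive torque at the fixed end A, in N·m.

With uniform GJ and both ends fixed, compatibility θ_AC = θ_CB gives T_A·a = T_B·b, together with T_A + T_B = T₀.
T_A = T₀·b/(a+b) = 484.0·115/252.0 = 220.9 N·m; T_B = 263.1 N·m.

221 N·m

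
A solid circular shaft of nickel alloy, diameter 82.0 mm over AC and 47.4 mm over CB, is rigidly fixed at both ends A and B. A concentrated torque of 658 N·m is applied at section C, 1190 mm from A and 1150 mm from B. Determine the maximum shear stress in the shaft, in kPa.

5450 kPa

Compatibility: T_A·a/J_AC = T_B·b/J_CB with T_A + T_B = T₀.
J_AC = 4.44×10^-6 m⁴, J_CB = 4.96×10^-7 m⁴, so T_A = T₀·(J_AC/a)/((J_AC/a)+(J_CB/b)) = 589.9 N·m, T_B = 68.15 N·m.
τ in each portion: τ_AC = 5.45×10^6 Pa, τ_CB = 3.26×10^6 Pa; maximum is in AC.
τ_max = T_AC·r/J = 589.9·0.0410/4.44×10^-6 = 5.448×10^6 Pa.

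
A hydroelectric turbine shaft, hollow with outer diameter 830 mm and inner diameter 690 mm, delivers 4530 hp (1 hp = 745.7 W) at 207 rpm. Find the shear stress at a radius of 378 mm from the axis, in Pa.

ω = 2π·207/60 = 21.68 rad/s, so T = P/ω = 4530×745.7 / 21.68 = 155800 N·m.
J = π(d_o⁴ − d_i⁴)/32 = π(0.830⁴ − 0.690⁴)/32 = 0.02434 m⁴.
Shear stress varies linearly with radius: τ = T·r/J = 155800 × 0.378 / 0.02434 = 2.420×10^6 Pa.

2.42e6 Pa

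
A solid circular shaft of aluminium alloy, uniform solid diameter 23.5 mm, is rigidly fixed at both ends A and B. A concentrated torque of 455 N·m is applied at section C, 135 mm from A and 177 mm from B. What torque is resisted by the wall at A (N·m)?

258 N·m

With uniform GJ and both ends fixed, compatibility θ_AC = θ_CB gives T_A·a = T_B·b, together with T_A + T_B = T₀.
T_A = T₀·b/(a+b) = 455.0·177/312.0 = 258.1 N·m; T_B = 196.9 N·m.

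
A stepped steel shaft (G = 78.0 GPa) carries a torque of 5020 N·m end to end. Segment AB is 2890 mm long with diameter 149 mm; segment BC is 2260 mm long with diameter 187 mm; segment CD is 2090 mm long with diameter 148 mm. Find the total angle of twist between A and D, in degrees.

J_AB = π(0.149)⁴/32 = 4.84×10^-5 m⁴; J_BC = π(0.187)⁴/32 = 1.20×10^-4 m⁴; J_CD = π(0.148)⁴/32 = 4.71×10^-5 m⁴.
θ = (T/G)·Σ L_i/J_i = (5020/78.0×10⁹)·(2.89/4.84×10^-5 + 2.26/1.20×10^-4 + 2.09/4.71×10^-5) = 7.911×10^-3 rad.

0.453°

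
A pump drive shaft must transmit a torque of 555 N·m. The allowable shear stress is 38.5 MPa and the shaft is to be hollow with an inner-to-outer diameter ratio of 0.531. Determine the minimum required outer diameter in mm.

For a hollow shaft with d_i/d_o = 0.531: τ_max = 16T/(π d_o³ (1−k⁴)), so d_o = [16T/(π τ_allow (1−k⁴))]^(1/3) = [16·555.0/(π·3.85×10^7·0.9205)]^(1/3) = 0.04305 m.

43.0 mm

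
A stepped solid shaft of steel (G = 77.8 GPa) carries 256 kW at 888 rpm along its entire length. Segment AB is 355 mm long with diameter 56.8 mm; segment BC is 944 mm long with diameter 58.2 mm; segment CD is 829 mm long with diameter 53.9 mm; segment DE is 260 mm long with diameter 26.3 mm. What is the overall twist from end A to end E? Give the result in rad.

0.273 rad

ω = 2π·888/60 = 92.99 rad/s, so T = P/ω = 256×10³ / 92.99 = 2753 N·m.
J_AB = π(0.0568)⁴/32 = 1.02×10^-6 m⁴; J_BC = π(0.0582)⁴/32 = 1.13×10^-6 m⁴; J_CD = π(0.0539)⁴/32 = 8.29×10^-7 m⁴; J_DE = π(0.0263)⁴/32 = 4.70×10^-8 m⁴.
θ = (T/G)·Σ L_i/J_i = (2753/77.8×10⁹)·(0.355/1.02×10^-6 + 0.944/1.13×10^-6 + 0.829/8.29×10^-7 + 0.260/4.70×10^-8) = 0.2732 rad.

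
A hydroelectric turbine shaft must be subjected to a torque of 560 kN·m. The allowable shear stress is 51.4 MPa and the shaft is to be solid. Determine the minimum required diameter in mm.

For a solid shaft τ_max = 16T/(πd³), so d = (16T/(π τ_allow))^(1/3) = (16·560000/(π·5.14×10^7))^(1/3) = 0.3814 m.

381 mm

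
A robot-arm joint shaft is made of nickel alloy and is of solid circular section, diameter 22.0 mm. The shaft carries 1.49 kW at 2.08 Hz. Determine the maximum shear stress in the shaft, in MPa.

ω = 2π·2.08 = 13.07 rad/s, so T = P/ω = 1.49×10³ / 13.07 = 114.0 N·m.
J = πd⁴/32 = π(0.0220)⁴/32 = 2.300×10^-8 m⁴.
τ_max = T·r/J = 114.0 × 0.0110 / 2.300×10^-8 = 5.453×10^7 Pa.

54.5 MPa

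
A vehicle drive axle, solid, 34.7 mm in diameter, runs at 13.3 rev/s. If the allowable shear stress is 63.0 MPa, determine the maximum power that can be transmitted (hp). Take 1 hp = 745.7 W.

J = πd⁴/32 = π(0.0347)⁴/32 = 1.423×10^-7 m⁴.
T_max = τ_allow·J/r = 6.30×10^7 × 1.423×10^-7 / 0.0174 = 516.8 N·m.
ω = 2π·13.3 = 83.57 rad/s, so P_max = T_max·ω = 4.319×10^4 W.

57.9 hp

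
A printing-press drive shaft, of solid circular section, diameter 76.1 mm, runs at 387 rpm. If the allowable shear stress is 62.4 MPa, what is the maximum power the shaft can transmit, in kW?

J = πd⁴/32 = π(0.0761)⁴/32 = 3.293×10^-6 m⁴.
T_max = τ_allow·J/r = 6.24×10^7 × 3.293×10^-6 / 0.0381 = 5400 N·m.
ω = 2π·387/60 = 40.53 rad/s, so P_max = T_max·ω = 2.188×10^5 W.

219 kW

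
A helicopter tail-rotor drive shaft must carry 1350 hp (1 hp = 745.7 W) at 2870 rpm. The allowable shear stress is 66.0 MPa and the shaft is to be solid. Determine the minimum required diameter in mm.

63.7 mm

ω = 2π·2870/60 = 300.5 rad/s, so T = P/ω = 1350×745.7 / 300.5 = 3350 N·m.
For a solid shaft τ_max = 16T/(πd³), so d = (16T/(π τ_allow))^(1/3) = (16·3350/(π·6.60×10^7))^(1/3) = 0.06370 m.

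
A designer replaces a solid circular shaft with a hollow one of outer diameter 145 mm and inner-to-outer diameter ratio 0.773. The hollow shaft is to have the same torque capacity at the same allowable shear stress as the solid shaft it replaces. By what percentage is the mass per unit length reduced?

46.0 %

Equal τ_max and T ⇒ the solid shaft needs d_s³ = d_o³(1−k⁴), so d_s = 145·(1−0.773⁴)^(1/3) = 125.1 mm.
Area ratio A_h/A_s = d_o²(1−k²)/d_s² = (1−k²)/(1−k⁴)^(2/3) = 0.5403.
Mass saving = 1 − 0.5403 = 46.0 %.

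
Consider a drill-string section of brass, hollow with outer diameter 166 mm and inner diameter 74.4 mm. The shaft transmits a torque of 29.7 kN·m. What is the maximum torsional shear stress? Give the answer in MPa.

J = π(d_o⁴ − d_i⁴)/32 = π(0.166⁴ − 0.0744⁴)/32 = 7.154×10^-5 m⁴.
τ_max = T·r/J = 29700 × 0.0830 / 7.154×10^-5 = 3.446×10^7 Pa.

34.5 MPa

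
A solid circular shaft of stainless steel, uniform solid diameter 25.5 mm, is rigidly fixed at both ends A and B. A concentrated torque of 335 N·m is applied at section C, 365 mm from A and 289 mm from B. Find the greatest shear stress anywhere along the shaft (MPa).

57.4 MPa

With uniform GJ and both ends fixed, compatibility θ_AC = θ_CB gives T_A·a = T_B·b, together with T_A + T_B = T₀.
T_A = T₀·b/(a+b) = 335.0·289/654.0 = 148.0 N·m; T_B = 187.0 N·m.
τ in each portion: τ_AC = 4.55×10^7 Pa, τ_CB = 5.74×10^7 Pa; maximum is in CB.
τ_max = T_CB·r/J = 187.0·0.0127/4.15×10^-8 = 5.743×10^7 Pa.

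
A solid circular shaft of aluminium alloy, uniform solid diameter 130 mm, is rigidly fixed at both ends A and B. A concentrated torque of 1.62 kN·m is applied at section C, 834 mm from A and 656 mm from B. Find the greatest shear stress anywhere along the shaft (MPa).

2.10 MPa

With uniform GJ and both ends fixed, compatibility θ_AC = θ_CB gives T_A·a = T_B·b, together with T_A + T_B = T₀.
T_A = T₀·b/(a+b) = 1620·656/1490 = 713.2 N·m; T_B = 906.8 N·m.
τ in each portion: τ_AC = 1.65×10^6 Pa, τ_CB = 2.10×10^6 Pa; maximum is in CB.
τ_max = T_CB·r/J = 906.8·0.0650/2.80×10^-5 = 2.102×10^6 Pa.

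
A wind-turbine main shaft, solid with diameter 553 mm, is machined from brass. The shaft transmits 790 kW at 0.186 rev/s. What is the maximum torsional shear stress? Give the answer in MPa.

20.4 MPa

ω = 2π·0.186 = 1.169 rad/s, so T = P/ω = 790×10³ / 1.169 = 676000 N·m.
J = πd⁴/32 = π(0.553)⁴/32 = 9.181×10^-3 m⁴.
τ_max = T·r/J = 676000 × 0.277 / 9.181×10^-3 = 2.036×10^7 Pa.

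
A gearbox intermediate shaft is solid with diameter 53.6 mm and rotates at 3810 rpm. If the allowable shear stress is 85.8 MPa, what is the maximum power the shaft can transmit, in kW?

J = πd⁴/32 = π(0.0536)⁴/32 = 8.103×10^-7 m⁴.
T_max = τ_allow·J/r = 8.58×10^7 × 8.103×10^-7 / 0.0268 = 2594 N·m.
ω = 2π·3810/60 = 399.0 rad/s, so P_max = T_max·ω = 1.035×10^6 W.

1040 kW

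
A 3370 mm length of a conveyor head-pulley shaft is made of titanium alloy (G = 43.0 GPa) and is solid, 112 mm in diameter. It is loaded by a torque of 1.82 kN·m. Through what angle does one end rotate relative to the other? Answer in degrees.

0.529°

J = πd⁴/32 = π(0.112)⁴/32 = 1.545×10^-5 m⁴.
θ = T·L/(G·J) = 1820 × 3.37 / (43.0×10⁹ × 1.545×10^-5) = 9.233×10^-3 rad.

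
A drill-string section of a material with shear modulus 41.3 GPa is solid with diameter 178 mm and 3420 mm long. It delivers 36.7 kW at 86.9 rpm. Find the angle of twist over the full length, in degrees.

ω = 2π·86.9/60 = 9.100 rad/s, so T = P/ω = 36.7×10³ / 9.100 = 4033 N·m.
J = πd⁴/32 = π(0.178)⁴/32 = 9.856×10^-5 m⁴.
θ = T·L/(G·J) = 4033 × 3.42 / (41.3×10⁹ × 9.856×10^-5) = 3.389×10^-3 rad.

0.194°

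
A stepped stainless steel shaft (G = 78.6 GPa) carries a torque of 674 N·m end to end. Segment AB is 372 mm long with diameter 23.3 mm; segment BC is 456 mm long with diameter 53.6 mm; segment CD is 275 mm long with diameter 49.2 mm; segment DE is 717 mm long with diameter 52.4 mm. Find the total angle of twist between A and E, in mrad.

127 mrad

J_AB = π(0.0233)⁴/32 = 2.89×10^-8 m⁴; J_BC = π(0.0536)⁴/32 = 8.10×10^-7 m⁴; J_CD = π(0.0492)⁴/32 = 5.75×10^-7 m⁴; J_DE = π(0.0524)⁴/32 = 7.40×10^-7 m⁴.
θ = (T/G)·Σ L_i/J_i = (674.0/78.6×10⁹)·(0.372/2.89×10^-8 + 0.456/8.10×10^-7 + 0.275/5.75×10^-7 + 0.717/7.40×10^-7) = 0.1275 rad.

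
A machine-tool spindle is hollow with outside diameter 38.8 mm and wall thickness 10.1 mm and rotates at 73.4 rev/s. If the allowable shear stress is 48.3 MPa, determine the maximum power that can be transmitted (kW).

J = π(d_o⁴ − d_i⁴)/32 = π(0.0388⁴ − 0.0186⁴)/32 = 2.107×10^-7 m⁴.
T_max = τ_allow·J/r = 4.83×10^7 × 2.107×10^-7 / 0.0194 = 524.7 N·m.
ω = 2π·73.4 = 461.2 rad/s, so P_max = T_max·ω = 2.420×10^5 W.

242 kW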